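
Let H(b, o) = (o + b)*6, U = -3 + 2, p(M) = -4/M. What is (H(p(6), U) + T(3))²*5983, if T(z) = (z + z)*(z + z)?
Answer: 4044508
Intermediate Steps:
U = -1
H(b, o) = 6*b + 6*o (H(b, o) = (b + o)*6 = 6*b + 6*o)
T(z) = 4*z² (T(z) = (2*z)*(2*z) = 4*z²)
(H(p(6), U) + T(3))²*5983 = ((6*(-4/6) + 6*(-1)) + 4*3²)²*5983 = ((6*(-4*⅙) - 6) + 4*9)²*5983 = ((6*(-⅔) - 6) + 36)²*5983 = ((-4 - 6) + 36)²*5983 = (-10 + 36)²*5983 = 26²*5983 = 676*5983 = 4044508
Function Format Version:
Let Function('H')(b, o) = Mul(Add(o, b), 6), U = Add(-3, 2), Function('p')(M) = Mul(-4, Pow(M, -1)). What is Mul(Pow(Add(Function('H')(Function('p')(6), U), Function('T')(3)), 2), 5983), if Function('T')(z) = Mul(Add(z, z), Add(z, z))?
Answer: 4044508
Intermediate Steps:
U = -1
Function('H')(b, o) = Add(Mul(6, b), Mul(6, o)) (Function('H')(b, o) = Mul(Add(b, o), 6) = Add(Mul(6, b), Mul(6, o)))
Function('T')(z) = Mul(4, Pow(z, 2)) (Function('T')(z) = Mul(Mul(2, z), Mul(2, z)) = Mul(4, Pow(z, 2)))
Mul(Pow(Add(Function('H')(Function('p')(6), U), Function('T')(3)), 2), 5983) = Mul(Pow(Add(Add(Mul(6, Mul(-4, Pow(6, -1))), Mul(6, -1)), Mul(4, Pow(3, 2))), 2), 5983) = Mul(Pow(Add(Add(Mul(6, Mul(-4, Rational(1, 6))), -6), Mul(4, 9)), 2), 5983) = Mul(Pow(Add(Add(Mul(6, Rational(-2, 3)), -6), 36), 2), 5983) = Mul(Pow(Add(Add(-4, -6), 36), 2), 5983) = Mul(Pow(Add(-10, 36), 2), 5983) = Mul(Pow(26, 2), 5983) = Mul(676, 5983) = 4044508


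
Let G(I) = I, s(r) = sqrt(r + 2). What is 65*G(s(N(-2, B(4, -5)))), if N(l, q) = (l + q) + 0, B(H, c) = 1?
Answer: 65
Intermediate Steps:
N(l, q) = l + q
s(r) = sqrt(2 + r)
65*G(s(N(-2, B(4, -5)))) = 65*sqrt(2 + (-2 + 1)) = 65*sqrt(2 - 1) = 65*sqrt(1) = 65*1 = 65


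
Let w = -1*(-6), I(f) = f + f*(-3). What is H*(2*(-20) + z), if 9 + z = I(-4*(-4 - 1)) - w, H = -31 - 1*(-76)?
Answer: -4275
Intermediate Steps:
I(f) = -2*f (I(f) = f - 3*f = -2*f)
w = 6
H = 45 (H = -31 + 76 = 45)
z = -55 (z = -9 + (-(-8)*(-4 - 1) - 1*6) = -9 + (-(-8)*(-5) - 6) = -9 + (-2*20 - 6) = -9 + (-40 - 6) = -9 - 46 = -55)
H*(2*(-20) + z) = 45*(2*(-20) - 55) = 45*(-40 - 55) = 45*(-95) = -4275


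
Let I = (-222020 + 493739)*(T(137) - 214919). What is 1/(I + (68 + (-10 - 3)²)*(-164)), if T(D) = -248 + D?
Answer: -1/58427775438 ≈ -1.7115e-11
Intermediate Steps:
I = -58427736570 (I = (-222020 + 493739)*((-248 + 137) - 214919) = 271719*(-111 - 214919) = 271719*(-215030) = -58427736570)
1/(I + (68 + (-10 - 3)²)*(-164)) = 1/(-58427736570 + (68 + (-10 - 3)²)*(-164)) = 1/(-58427736570 + (68 + (-13)²)*(-164)) = 1/(-58427736570 + (68 + 169)*(-164)) = 1/(-58427736570 + 237*(-164)) = 1/(-58427736570 - 38868) = 1/(-58427775438) = -1/58427775438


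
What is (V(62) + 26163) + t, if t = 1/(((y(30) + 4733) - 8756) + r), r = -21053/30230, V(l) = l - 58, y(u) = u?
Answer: 3159127304751/120729443 ≈ 26167.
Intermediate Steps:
V(l) = -58 + l
r = -21053/30230 (r = -21053*1/30230 = -21053/30230 ≈ -0.69643)
t = -30230/120729443 (t = 1/(((30 + 4733) - 8756) - 21053/30230) = 1/((4763 - 8756) - 21053/30230) = 1/(-3993 - 21053/30230) = 1/(-120729443/30230) = -30230/120729443 ≈ -0.00025039)
(V(62) + 26163) + t = ((-58 + 62) + 26163) - 30230/120729443 = (4 + 26163) - 30230/120729443 = 26167 - 30230/120729443 = 3159127304751/120729443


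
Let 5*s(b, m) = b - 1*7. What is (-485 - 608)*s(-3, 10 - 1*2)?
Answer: 2186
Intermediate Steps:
s(b, m) = -7/5 + b/5 (s(b, m) = (b - 1*7)/5 = (b - 7)/5 = (-7 + b)/5 = -7/5 + b/5)
(-485 - 608)*s(-3, 10 - 1*2) = (-485 - 608)*(-7/5 + (⅕)*(-3)) = -1093*(-7/5 - ⅗) = -1093*(-2) = 2186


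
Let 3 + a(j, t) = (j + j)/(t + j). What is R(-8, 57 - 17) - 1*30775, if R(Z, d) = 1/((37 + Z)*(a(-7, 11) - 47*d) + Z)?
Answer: -3367800577/109433 ≈ -30775.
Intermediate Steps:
a(j, t) = -3 + 2*j/(j + t) (a(j, t) = -3 + (j + j)/(t + j) = -3 + (2*j)/(j + t) = -3 + 2*j/(j + t))
R(Z, d) = 1/(Z + (37 + Z)*(-13/2 - 47*d)) (R(Z, d) = 1/((37 + Z)*((-1*(-7) - 3*11)/(-7 + 11) - 47*d) + Z) = 1/((37 + Z)*((7 - 33)/4 - 47*d) + Z) = 1/((37 + Z)*((¼)*(-26) - 47*d) + Z) = 1/((37 + Z)*(-13/2 - 47*d) + Z) = 1/(Z + (37 + Z)*(-13/2 - 47*d)))
R(-8, 57 - 17) - 1*30775 = -2/(481 + 11*(-8) + 3478*(57 - 17) + 94*(-8)*(57 - 17)) - 1*30775 = -2/(481 - 88 + 3478*40 + 94*(-8)*40) - 30775 = -2/(481 - 88 + 139120 - 30080) - 30775 = -2/109433 - 30775 = -3367800577/109433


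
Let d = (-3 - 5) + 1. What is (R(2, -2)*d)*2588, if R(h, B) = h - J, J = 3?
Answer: 18116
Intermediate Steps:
d = -7 (d = -8 + 1 = -7)
R(h, B) = -3 + h (R(h, B) = h - 1*3 = h - 3 = -3 + h)
(R(2, -2)*d)*2588 = ((-3 + 2)*(-7))*2588 = -1*(-7)*2588 = 7*2588 = 18116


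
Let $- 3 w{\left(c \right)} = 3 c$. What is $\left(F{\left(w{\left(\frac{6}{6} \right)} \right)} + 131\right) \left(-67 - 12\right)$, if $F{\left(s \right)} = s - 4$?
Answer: $-9954$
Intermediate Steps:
$w{\left(c \right)} = - c$ ($w{\left(c \right)} = - \frac{3 c}{3} = - c$)
$F{\left(s \right)} = -4 + s$
$\left(F{\left(w{\left(\frac{6}{6} \right)} \right)} + 131\right) \left(-67 - 12\right) = \left(\left(-4 - \frac{6}{6}\right) + 131\right) \left(-67 - 12\right) = \left(\left(-4 - 6 \cdot \frac{1}{6}\right) + 131\right) \left(-79\right) = \left(\left(-4 - 1\right) + 131\right) \left(-79\right) = \left(-5 + 131\right) \left(-79\right) = 126 \left(-79\right) = -9954$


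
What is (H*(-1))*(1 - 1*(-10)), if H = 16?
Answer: -176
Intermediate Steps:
(H*(-1))*(1 - 1*(-10)) = (16*(-1))*(1 - 1*(-10)) = -16*(1 + 10) = -16*11 = -176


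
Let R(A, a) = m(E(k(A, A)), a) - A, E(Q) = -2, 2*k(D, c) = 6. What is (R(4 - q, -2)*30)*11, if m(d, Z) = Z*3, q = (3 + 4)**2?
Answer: 12870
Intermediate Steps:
k(D, c) = 3 (k(D, c) = (1/2)*6 = 3)
q = 49 (q = 7**2 = 49)
m(d, Z) = 3*Z
R(A, a) = -A + 3*a (R(A, a) = 3*a - A = -A + 3*a)
(R(4 - q, -2)*30)*11 = ((-(4 - 1*49) + 3*(-2))*30)*11 = ((-(4 - 49) - 6)*30)*11 = ((-1*(-45) - 6)*30)*11 = ((45 - 6)*30)*11 = (39*30)*11 = 1170*11 = 12870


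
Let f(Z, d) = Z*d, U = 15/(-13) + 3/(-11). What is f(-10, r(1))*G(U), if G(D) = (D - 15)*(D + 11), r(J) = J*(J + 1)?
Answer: 64315620/20449 ≈ 3145.2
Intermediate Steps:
r(J) = J*(1 + J)
U = -204/143 (U = 15*(-1/13) + 3*(-1/11) = -15/13 - 3/11 = -204/143 ≈ -1.4266)
G(D) = (-15 + D)*(11 + D)
f(-10, r(1))*G(U) = (-10*(1 + 1))*(-165 + (-204/143)**2 - 4*(-204/143)) = (-10*2)*(-165 + 41616/20449 + 816/143) = -10*2*(-3215781/20449) = -20*(-3215781/20449) = 64315620/20449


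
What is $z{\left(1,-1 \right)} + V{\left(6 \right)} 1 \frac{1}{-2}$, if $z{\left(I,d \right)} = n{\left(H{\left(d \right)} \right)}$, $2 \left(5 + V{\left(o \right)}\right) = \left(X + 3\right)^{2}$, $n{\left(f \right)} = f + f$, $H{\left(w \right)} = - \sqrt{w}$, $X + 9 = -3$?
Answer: $- \frac{71}{4} - 2 i \approx -17.75 - 2.0 i$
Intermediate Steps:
$X = -12$ ($X = -9 - 3 = -12$)
$n{\left(f \right)} = 2 f$
$V{\left(o \right)} = \frac{71}{2}$ ($V{\left(o \right)} = -5 + \frac{\left(-12 + 3\right)^{2}}{2} = -5 + \frac{\left(-9\right)^{2}}{2} = -5 + \frac{1}{2} \cdot 81 = -5 + \frac{81}{2} = \frac{71}{2}$)
$z{\left(I,d \right)} = - 2 \sqrt{d}$ ($z{\left(I,d \right)} = 2 \left(- \sqrt{d}\right) = - 2 \sqrt{d}$)
$z{\left(1,-1 \right)} + V{\left(6 \right)} 1 \frac{1}{-2} = - 2 \sqrt{-1} + \frac{71 \cdot 1 \frac{1}{-2}}{2} = - 2 i + \frac{71 \cdot 1 \left(- \frac{1}{2}\right)}{2} = - 2 i + \frac{71}{2} \left(- \frac{1}{2}\right) = - 2 i - \frac{71}{4} = - \frac{71}{4} - 2 i$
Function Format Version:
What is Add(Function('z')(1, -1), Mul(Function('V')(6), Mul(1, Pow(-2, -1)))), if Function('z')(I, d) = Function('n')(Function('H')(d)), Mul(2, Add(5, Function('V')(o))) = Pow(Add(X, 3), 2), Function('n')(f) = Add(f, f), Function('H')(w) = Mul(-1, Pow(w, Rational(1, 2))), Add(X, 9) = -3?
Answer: Add(Rational(-71, 4), Mul(-2, I)) ≈ Add(-17.750, Mul(-2.0000, I))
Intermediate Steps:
X = -12 (X = Add(-9, -3) = -12)
Function('n')(f) = Mul(2, f)
Function('V')(o) = Rational(71, 2) (Function('V')(o) = Add(-5, Mul(Rational(1, 2), Pow(Add(-12, 3), 2))) = Add(-5, Mul(Rational(1, 2), Pow(-9, 2))) = Add(-5, Mul(Rational(1, 2), 81)) = Add(-5, Rational(81, 2)) = Rational(71, 2))
Function('z')(I, d) = Mul(-2, Pow(d, Rational(1, 2))) (Function('z')(I, d) = Mul(2, Mul(-1, Pow(d, Rational(1, 2)))) = Mul(-2, Pow(d, Rational(1, 2))))
Add(Function('z')(1, -1), Mul(Function('V')(6), Mul(1, Pow(-2, -1)))) = Add(Mul(-2, Pow(-1, Rational(1, 2))), Mul(Rational(71, 2), Mul(1, Pow(-2, -1)))) = Add(Mul(-2, I), Mul(Rational(71, 2), Mul(1, Rational(-1, 2)))) = Add(Mul(-2, I), Mul(Rational(71, 2), Rational(-1, 2))) = Add(Mul(-2, I), Rational(-71, 4)) = Add(Rational(-71, 4), Mul(-2, I))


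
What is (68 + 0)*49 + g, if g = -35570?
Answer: -32238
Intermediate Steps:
(68 + 0)*49 + g = (68 + 0)*49 - 35570 = 68*49 - 35570 = 3332 - 35570 = -32238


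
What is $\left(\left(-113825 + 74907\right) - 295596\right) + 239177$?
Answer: $-95337$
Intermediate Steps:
$\left(\left(-113825 + 74907\right) - 295596\right) + 239177 = \left(-38918 - 295596\right) + 239177 = -334514 + 239177 = -95337$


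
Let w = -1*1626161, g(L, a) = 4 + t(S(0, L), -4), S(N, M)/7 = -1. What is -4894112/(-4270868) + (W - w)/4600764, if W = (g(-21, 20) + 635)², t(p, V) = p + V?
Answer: 17656539277/11139033868 ≈ 1.5851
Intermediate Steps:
S(N, M) = -7 (S(N, M) = 7*(-1) = -7)
t(p, V) = V + p
g(L, a) = -7 (g(L, a) = 4 + (-4 - 7) = 4 - 11 = -7)
w = -1626161
W = 394384 (W = (-7 + 635)² = 628² = 394384)
-4894112/(-4270868) + (W - w)/4600764 = -4894112/(-4270868) + (394384 - 1*(-1626161))/4600764 = -4894112*(-1/4270868) + (394384 + 1626161)*(1/4600764) = 1223528/1067717 + 2020545*(1/4600764) = 1223528/1067717 + 224505/511196 = 17656539277/11139033868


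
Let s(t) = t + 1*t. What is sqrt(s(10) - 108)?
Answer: 2*I*sqrt(22) ≈ 9.3808*I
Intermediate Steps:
s(t) = 2*t (s(t) = t + t = 2*t)
sqrt(s(10) - 108) = sqrt(2*10 - 108) = sqrt(20 - 108) = sqrt(-88) = 2*I*sqrt(22)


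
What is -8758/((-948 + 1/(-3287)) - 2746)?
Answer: 28787546/12142179 ≈ 2.3709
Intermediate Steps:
-8758/((-948 + 1/(-3287)) - 2746) = -8758/((-948 - 1/3287) - 2746) = -8758/(-3116077/3287 - 2746) = -8758/(-12142179/3287) = -8758*(-3287/12142179) = 28787546/12142179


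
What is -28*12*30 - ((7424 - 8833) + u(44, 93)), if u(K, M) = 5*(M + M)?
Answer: -9601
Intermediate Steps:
u(K, M) = 10*M (u(K, M) = 5*(2*M) = 10*M)
-28*12*30 - ((7424 - 8833) + u(44, 93)) = -28*12*30 - ((7424 - 8833) + 10*93) = -336*30 - (-1409 + 930) = -10080 - 1*(-479) = -10080 + 479 = -9601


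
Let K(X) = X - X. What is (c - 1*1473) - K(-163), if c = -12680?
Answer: -14153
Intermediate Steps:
K(X) = 0
(c - 1*1473) - K(-163) = (-12680 - 1*1473) - 1*0 = (-12680 - 1473) + 0 = -14153 + 0 = -14153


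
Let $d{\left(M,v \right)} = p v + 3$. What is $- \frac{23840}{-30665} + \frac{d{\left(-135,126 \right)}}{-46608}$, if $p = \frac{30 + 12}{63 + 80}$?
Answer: $\frac{10581122033}{13625367184} \approx 0.77658$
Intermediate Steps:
$p = \frac{42}{143} \approx 0.29371$
$d{\left(M,v \right)} = 3 + \frac{42 v}{143}$ ($d{\left(M,v \right)} = \frac{42 v}{143} + 3 = 3 + \frac{42 v}{143}$)
$- \frac{23840}{-30665} + \frac{d{\left(-135,126 \right)}}{-46608} = - \frac{23840}{-30665} + \frac{3 + \frac{42}{143} \cdot 126}{-46608} = \left(-23840\right) \left(- \frac{1}{30665}\right) + \left(3 + \frac{5292}{143}\right) \left(- \frac{1}{46608}\right) = \frac{4768}{6133} + \frac{5721}{143} \left(- \frac{1}{46608}\right) = \frac{4768}{6133} - \frac{1907}{2221648} = \frac{10581122033}{13625367184}$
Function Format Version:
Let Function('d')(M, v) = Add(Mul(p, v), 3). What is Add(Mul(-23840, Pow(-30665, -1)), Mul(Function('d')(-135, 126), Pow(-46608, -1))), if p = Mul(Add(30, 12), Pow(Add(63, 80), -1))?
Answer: Rational(10581122033, 13625367184) ≈ 0.77658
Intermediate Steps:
p = Rational(42, 143) (p = Mul(42, Pow(143, -1)) = Mul(42, Rational(1, 143)) = Rational(42, 143) ≈ 0.29371)
Function('d')(M, v) = Add(3, Mul(Rational(42, 143), v)) (Function('d')(M, v) = Add(Mul(Rational(42, 143), v), 3) = Add(3, Mul(Rational(42, 143), v)))
Add(Mul(-23840, Pow(-30665, -1)), Mul(Function('d')(-135, 126), Pow(-46608, -1))) = Add(Mul(-23840, Pow(-30665, -1)), Mul(Add(3, Mul(Rational(42, 143), 126)), Pow(-46608, -1))) = Add(Mul(-23840, Rational(-1, 30665)), Mul(Add(3, Rational(5292, 143)), Rational(-1, 46608))) = Add(Rational(4768, 6133), Mul(Rational(5721, 143), Rational(-1, 46608))) = Add(Rational(4768, 6133), Rational(-1907, 2221648)) = Rational(10581122033, 13625367184)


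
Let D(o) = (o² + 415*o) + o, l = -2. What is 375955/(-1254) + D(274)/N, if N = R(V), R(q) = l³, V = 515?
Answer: -15005555/627 ≈ -23932.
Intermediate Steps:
D(o) = o² + 416*o
R(q) = -8 (R(q) = (-2)³ = -8)
N = -8
375955/(-1254) + D(274)/N = 375955/(-1254) + (274*(416 + 274))/(-8) = 375955*(-1/1254) + (274*690)*(-⅛) = -375955/1254 + 189060*(-⅛) = -375955/1254 - 47265/2 = -15005555/627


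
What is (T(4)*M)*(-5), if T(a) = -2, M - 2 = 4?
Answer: 60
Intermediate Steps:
M = 6 (M = 2 + 4 = 6)
(T(4)*M)*(-5) = -2*6*(-5) = -12*(-5) = 60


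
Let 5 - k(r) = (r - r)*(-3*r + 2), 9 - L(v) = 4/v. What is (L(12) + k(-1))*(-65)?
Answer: -2665/3 ≈ -888.33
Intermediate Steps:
L(v) = 9 - 4/v
k(r) = 5 (k(r) = 5 - (r - r)*(-3*r + 2) = 5 - 0*(2 - 3*r) = 5 - 1*0 = 5 + 0 = 5)
(L(12) + k(-1))*(-65) = ((9 - 4/12) + 5)*(-65) = ((9 - 4*1/12) + 5)*(-65) = ((9 - 1/3) + 5)*(-65) = (26/3 + 5)*(-65) = (41/3)*(-65) = -2665/3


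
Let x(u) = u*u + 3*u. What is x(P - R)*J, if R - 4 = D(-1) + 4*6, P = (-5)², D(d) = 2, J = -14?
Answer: -140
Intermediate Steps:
P = 25
R = 30 (R = 4 + (2 + 4*6) = 4 + (2 + 24) = 4 + 26 = 30)
x(u) = u² + 3*u
x(P - R)*J = ((25 - 1*30)*(3 + (25 - 1*30)))*(-14) = ((25 - 30)*(3 + (25 - 30)))*(-14) = -5*(3 - 5)*(-14) = -5*(-2)*(-14) = 10*(-14) = -140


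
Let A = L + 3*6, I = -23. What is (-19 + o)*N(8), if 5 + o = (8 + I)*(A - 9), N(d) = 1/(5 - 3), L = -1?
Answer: -72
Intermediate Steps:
A = 17 (A = -1 + 3*6 = -1 + 18 = 17)
N(d) = ½ (N(d) = 1/2 = ½)
o = -125 (o = -5 + (8 - 23)*(17 - 9) = -5 - 15*8 = -5 - 120 = -125)
(-19 + o)*N(8) = (-19 - 125)*(½) = -144*½ = -72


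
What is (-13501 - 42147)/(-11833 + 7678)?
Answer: 55648/4155 ≈ 13.393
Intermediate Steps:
(-13501 - 42147)/(-11833 + 7678) = -55648/(-4155) = -55648*(-1/4155) = 55648/4155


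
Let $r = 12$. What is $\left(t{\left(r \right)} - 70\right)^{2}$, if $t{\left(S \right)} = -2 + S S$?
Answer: $5184$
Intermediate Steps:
$t{\left(S \right)} = -2 + S^{2}$
$\left(t{\left(r \right)} - 70\right)^{2} = \left(\left(-2 + 12^{2}\right) - 70\right)^{2} = \left(\left(-2 + 144\right) - 70\right)^{2} = \left(142 - 70\right)^{2} = 72^{2} = 5184$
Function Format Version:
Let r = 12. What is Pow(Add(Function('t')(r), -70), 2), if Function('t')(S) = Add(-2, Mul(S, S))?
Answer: 5184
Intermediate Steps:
Function('t')(S) = Add(-2, Pow(S, 2))
Pow(Add(Function('t')(r), -70), 2) = Pow(Add(Add(-2, Pow(12, 2)), -70), 2) = Pow(Add(Add(-2, 144), -70), 2) = Pow(Add(142, -70), 2) = Pow(72, 2) = 5184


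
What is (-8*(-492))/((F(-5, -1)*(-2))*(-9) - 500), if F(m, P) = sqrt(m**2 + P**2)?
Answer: -246000/30197 - 8856*sqrt(26)/30197 ≈ -9.6419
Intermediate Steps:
F(m, P) = sqrt(P**2 + m**2)
(-8*(-492))/((F(-5, -1)*(-2))*(-9) - 500) = (-8*(-492))/((sqrt((-1)**2 + (-5)**2)*(-2))*(-9) - 500) = 3936/((sqrt(1 + 25)*(-2))*(-9) - 500) = 3936/((sqrt(26)*(-2))*(-9) - 500) = 3936/(-2*sqrt(26)*(-9) - 500) = 3936/(18*sqrt(26) - 500) = 3936/(-500 + 18*sqrt(26))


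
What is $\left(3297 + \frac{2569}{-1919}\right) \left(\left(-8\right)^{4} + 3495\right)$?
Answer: $\frac{48008323034}{1919} \approx 2.5017 \cdot 10^{7}$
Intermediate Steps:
$\left(3297 + \frac{2569}{-1919}\right) \left(\left(-8\right)^{4} + 3495\right) = \left(3297 + 2569 \left(- \frac{1}{1919}\right)\right) \left(4096 + 3495\right) = \left(3297 - \frac{2569}{1919}\right) 7591 = \frac{6324374}{1919} \cdot 7591 = \frac{48008323034}{1919}$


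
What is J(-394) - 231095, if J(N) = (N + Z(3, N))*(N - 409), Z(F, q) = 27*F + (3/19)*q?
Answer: 1333782/19 ≈ 70199.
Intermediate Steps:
Z(F, q) = 27*F + 3*q/19 (Z(F, q) = 27*F + (3*(1/19))*q = 27*F + 3*q/19)
J(N) = (-409 + N)*(81 + 22*N/19) (J(N) = (N + (27*3 + 3*N/19))*(N - 409) = (N + (81 + 3*N/19))*(-409 + N) = (81 + 22*N/19)*(-409 + N) = (-409 + N)*(81 + 22*N/19))
J(-394) - 231095 = (-33129 - 7459/19*(-394) + (22/19)*(-394)²) - 231095 = (-33129 + 2938846/19 + (22/19)*155236) - 231095 = (-33129 + 2938846/19 + 3415192/19) - 231095 = 5724587/19 - 231095 = 1333782/19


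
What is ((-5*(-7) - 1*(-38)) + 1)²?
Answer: 5476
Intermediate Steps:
((-5*(-7) - 1*(-38)) + 1)² = ((35 + 38) + 1)² = (73 + 1)² = 74² = 5476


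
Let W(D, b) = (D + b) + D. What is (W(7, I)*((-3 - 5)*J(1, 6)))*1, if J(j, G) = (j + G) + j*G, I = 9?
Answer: -2392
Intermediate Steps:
W(D, b) = b + 2*D
J(j, G) = G + j + G*j (J(j, G) = (G + j) + G*j = G + j + G*j)
(W(7, I)*((-3 - 5)*J(1, 6)))*1 = ((9 + 2*7)*((-3 - 5)*(6 + 1 + 6*1)))*1 = ((9 + 14)*(-8*(6 + 1 + 6)))*1 = (23*(-8*13))*1 = (23*(-104))*1 = -2392*1 = -2392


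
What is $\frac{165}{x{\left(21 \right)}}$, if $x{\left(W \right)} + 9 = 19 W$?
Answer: $\frac{11}{26} \approx 0.42308$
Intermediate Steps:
$x{\left(W \right)} = -9 + 19 W$
$\frac{165}{x{\left(21 \right)}} = \frac{165}{-9 + 19 \cdot 21} = \frac{165}{-9 + 399} = \frac{165}{390} = 165 \cdot \frac{1}{390} = \frac{11}{26}$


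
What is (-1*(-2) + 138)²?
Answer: 19600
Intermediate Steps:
(-1*(-2) + 138)² = (2 + 138)² = 140² = 19600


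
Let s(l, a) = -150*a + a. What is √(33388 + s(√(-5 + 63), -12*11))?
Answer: 8*√829 ≈ 230.34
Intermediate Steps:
s(l, a) = -149*a
√(33388 + s(√(-5 + 63), -12*11)) = √(33388 - (-1788)*11) = √(33388 - 149*(-132)) = √(33388 + 19668) = √53056 = 8*√829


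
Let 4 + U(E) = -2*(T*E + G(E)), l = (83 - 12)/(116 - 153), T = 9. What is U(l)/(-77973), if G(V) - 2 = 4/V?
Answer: -80674/204835071 ≈ -0.00039385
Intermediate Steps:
G(V) = 2 + 4/V
l = -71/37 (l = 71/(-37) = 71*(-1/37) = -71/37 ≈ -1.9189)
U(E) = -8 - 18*E - 8/E (U(E) = -4 - 2*(9*E + (2 + 4/E)) = -4 - 2*(2 + 4/E + 9*E) = -4 + (-4 - 18*E - 8/E) = -8 - 18*E - 8/E)
U(l)/(-77973) = (-8 - 18*(-71/37) - 8/(-71/37))/(-77973) = (-8 + 1278/37 - 8*(-37/71))*(-1/77973) = (-8 + 1278/37 + 296/71)*(-1/77973) = (80674/2627)*(-1/77973) = -80674/204835071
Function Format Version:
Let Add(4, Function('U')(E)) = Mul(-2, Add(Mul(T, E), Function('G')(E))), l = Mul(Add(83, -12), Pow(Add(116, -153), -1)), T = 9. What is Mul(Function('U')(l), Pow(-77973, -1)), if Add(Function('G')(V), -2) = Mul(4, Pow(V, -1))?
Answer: Rational(-80674, 204835071) ≈ -0.00039385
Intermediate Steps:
Function('G')(V) = Add(2, Mul(4, Pow(V, -1)))
l = Rational(-71, 37) (l = Mul(71, Pow(-37, -1)) = Mul(71, Rational(-1, 37)) = Rational(-71, 37) ≈ -1.9189)
Function('U')(E) = Add(-8, Mul(-18, E), Mul(-8, Pow(E, -1))) (Function('U')(E) = Add(-4, Mul(-2, Add(Mul(9, E), Add(2, Mul(4, Pow(E, -1)))))) = Add(-4, Mul(-2, Add(2, Mul(4, Pow(E, -1)), Mul(9, E)))) = Add(-4, Add(-4, Mul(-18, E), Mul(-8, Pow(E, -1)))) = Add(-8, Mul(-18, E), Mul(-8, Pow(E, -1))))
Mul(Function('U')(l), Pow(-77973, -1)) = Mul(Add(-8, Mul(-18, Rational(-71, 37)), Mul(-8, Pow(Rational(-71, 37), -1))), Pow(-77973, -1)) = Mul(Add(-8, Rational(1278, 37), Mul(-8, Rational(-37, 71))), Rational(-1, 77973)) = Mul(Add(-8, Rational(1278, 37), Rational(296, 71)), Rational(-1, 77973)) = Mul(Rational(80674, 2627), Rational(-1, 77973)) = Rational(-80674, 204835071)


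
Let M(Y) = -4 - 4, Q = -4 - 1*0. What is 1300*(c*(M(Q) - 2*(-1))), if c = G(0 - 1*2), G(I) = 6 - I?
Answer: -62400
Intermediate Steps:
Q = -4 (Q = -4 + 0 = -4)
M(Y) = -8
c = 8 (c = 6 - (0 - 1*2) = 6 - (0 - 2) = 6 - 1*(-2) = 6 + 2 = 8)
1300*(c*(M(Q) - 2*(-1))) = 1300*(8*(-8 - 2*(-1))) = 1300*(8*(-8 + 2)) = 1300*(8*(-6)) = 1300*(-48) = -62400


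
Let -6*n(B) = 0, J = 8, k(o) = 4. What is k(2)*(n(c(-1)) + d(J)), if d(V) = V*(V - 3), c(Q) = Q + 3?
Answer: 160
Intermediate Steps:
c(Q) = 3 + Q
d(V) = V*(-3 + V)
n(B) = 0 (n(B) = -1/6*0 = 0)
k(2)*(n(c(-1)) + d(J)) = 4*(0 + 8*(-3 + 8)) = 4*(0 + 8*5) = 4*(0 + 40) = 4*40 = 160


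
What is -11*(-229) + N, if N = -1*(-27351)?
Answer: 29870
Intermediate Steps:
N = 27351
-11*(-229) + N = -11*(-229) + 27351 = 2519 + 27351 = 29870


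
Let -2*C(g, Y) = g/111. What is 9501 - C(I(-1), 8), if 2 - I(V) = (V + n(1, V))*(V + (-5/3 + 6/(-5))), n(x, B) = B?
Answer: 15819122/1665 ≈ 9501.0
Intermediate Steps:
I(V) = 2 - 2*V*(-43/15 + V) (I(V) = 2 - (V + V)*(V + (-5/3 + 6/(-5))) = 2 - 2*V*(V + (-5*⅓ + 6*(-⅕))) = 2 - 2*V*(V + (-5/3 - 6/5)) = 2 - 2*V*(V - 43/15) = 2 - 2*V*(-43/15 + V))
C(g, Y) = -g/222 (C(g, Y) = -g/(2*111) = -g/222)
9501 - C(I(-1), 8) = 9501 - (-1)*(2 - 2*(-1)² + (86/15)*(-1))/222 = 9501 - (-1)*(2 - 2*1 - 86/15)/222 = 9501 - (-1)*(2 - 2 - 86/15)/222 = 9501 - (-1)*(-86)/(222*15) = 9501 - 1*43/1665 = 9501 - 43/1665 = 15819122/1665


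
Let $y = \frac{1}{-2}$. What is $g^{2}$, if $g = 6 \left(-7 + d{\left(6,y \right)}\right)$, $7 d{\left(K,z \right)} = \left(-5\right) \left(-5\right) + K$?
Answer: $\frac{11664}{49} \approx 238.04$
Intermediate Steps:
$y = - \frac{1}{2} \approx -0.5$
$d{\left(K,z \right)} = \frac{25}{7} + \frac{K}{7}$ ($d{\left(K,z \right)} = \frac{\left(-5\right) \left(-5\right) + K}{7} = \frac{25 + K}{7} = \frac{25}{7} + \frac{K}{7}$)
$g = - \frac{108}{7}$ ($g = 6 \left(-7 + \left(\frac{25}{7} + \frac{1}{7} \cdot 6\right)\right) = 6 \left(-7 + \left(\frac{25}{7} + \frac{6}{7}\right)\right) = 6 \left(-7 + \frac{31}{7}\right) = 6 \left(- \frac{18}{7}\right) = - \frac{108}{7} \approx -15.429$)
$g^{2} = \left(- \frac{108}{7}\right)^{2} = \frac{11664}{49}$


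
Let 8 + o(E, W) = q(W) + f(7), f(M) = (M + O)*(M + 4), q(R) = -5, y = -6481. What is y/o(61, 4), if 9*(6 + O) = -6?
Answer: 19443/28 ≈ 694.39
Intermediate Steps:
O = -20/3 (O = -6 + (⅑)*(-6) = -6 - ⅔ = -20/3 ≈ -6.6667)
f(M) = (4 + M)*(-20/3 + M) (f(M) = (M - 20/3)*(M + 4) = (-20/3 + M)*(4 + M) = (4 + M)*(-20/3 + M))
o(E, W) = -28/3 (o(E, W) = -8 + (-5 + (-80/3 + 7² - 8/3*7)) = -8 + (-5 + (-80/3 + 49 - 56/3)) = -8 + (-5 + 11/3) = -8 - 4/3 = -28/3)
y/o(61, 4) = -6481/(-28/3) = -6481*(-3/28) = 19443/28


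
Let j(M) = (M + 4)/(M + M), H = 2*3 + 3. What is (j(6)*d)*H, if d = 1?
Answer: 15/2 ≈ 7.5000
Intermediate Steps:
H = 9 (H = 6 + 3 = 9)
j(M) = (4 + M)/(2*M) (j(M) = (4 + M)/((2*M)) = (4 + M)*(1/(2*M)) = (4 + M)/(2*M))
(j(6)*d)*H = (((½)*(4 + 6)/6)*1)*9 = (((½)*(⅙)*10)*1)*9 = ((⅚)*1)*9 = (⅚)*9 = 15/2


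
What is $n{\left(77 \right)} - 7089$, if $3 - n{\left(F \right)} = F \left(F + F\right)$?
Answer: $-18944$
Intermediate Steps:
$n{\left(F \right)} = 3 - 2 F^{2}$ ($n{\left(F \right)} = 3 - F \left(F + F\right) = 3 - F 2 F = 3 - 2 F^{2}$)
$n{\left(77 \right)} - 7089 = \left(3 - 2 \cdot 77^{2}\right) - 7089 = \left(3 - 11858\right) - 7089 = -11855 - 7089 = -18944$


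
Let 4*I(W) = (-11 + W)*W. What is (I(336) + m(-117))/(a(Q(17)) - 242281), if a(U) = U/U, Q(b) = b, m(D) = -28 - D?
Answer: -27389/242280 ≈ -0.11305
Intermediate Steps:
I(W) = W*(-11 + W)/4 (I(W) = ((-11 + W)*W)/4 = (W*(-11 + W))/4 = W*(-11 + W)/4)
a(U) = 1
(I(336) + m(-117))/(a(Q(17)) - 242281) = ((¼)*336*(-11 + 336) + (-28 - 1*(-117)))/(1 - 242281) = ((¼)*336*325 + (-28 + 117))/(-242280) = (27300 + 89)*(-1/242280) = 27389*(-1/242280) = -27389/242280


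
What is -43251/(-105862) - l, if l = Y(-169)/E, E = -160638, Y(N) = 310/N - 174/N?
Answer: 14318976245/35047838202 ≈ 0.40856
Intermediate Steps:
Y(N) = 136/N
l = 68/13573911 (l = (136/(-169))/(-160638) = (136*(-1/169))*(-1/160638) = -136/169*(-1/160638) = 68/13573911 ≈ 5.0096e-6)
-43251/(-105862) - l = -43251/(-105862) - 1*68/13573911 = -43251*(-1/105862) - 68/13573911 = 43251/105862 - 68/13573911 = 14318976245/35047838202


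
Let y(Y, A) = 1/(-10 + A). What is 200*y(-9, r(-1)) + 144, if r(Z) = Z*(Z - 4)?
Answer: 104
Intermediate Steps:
r(Z) = Z*(-4 + Z)
200*y(-9, r(-1)) + 144 = 200/(-10 - (-4 - 1)) + 144 = 200/(-10 - 1*(-5)) + 144 = 200/(-10 + 5) + 144 = 200/(-5) + 144 = 200*(-⅕) + 144 = -40 + 144 = 104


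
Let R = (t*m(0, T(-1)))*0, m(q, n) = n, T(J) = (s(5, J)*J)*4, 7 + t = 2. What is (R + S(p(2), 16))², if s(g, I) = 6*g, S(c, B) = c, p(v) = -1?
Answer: 1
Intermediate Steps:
t = -5 (t = -7 + 2 = -5)
T(J) = 120*J (T(J) = ((6*5)*J)*4 = (30*J)*4 = 120*J)
R = 0 (R = -600*(-1)*0 = -5*(-120)*0 = 600*0 = 0)
(R + S(p(2), 16))² = (0 - 1)² = (-1)² = 1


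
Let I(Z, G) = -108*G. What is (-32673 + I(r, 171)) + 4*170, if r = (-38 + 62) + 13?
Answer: -50461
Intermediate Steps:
r = 37 (r = 24 + 13 = 37)
(-32673 + I(r, 171)) + 4*170 = (-32673 - 108*171) + 4*170 = (-32673 - 18468) + 680 = -51141 + 680 = -50461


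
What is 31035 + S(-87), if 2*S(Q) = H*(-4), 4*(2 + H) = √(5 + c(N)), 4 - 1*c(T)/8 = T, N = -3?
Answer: 31039 - √61/2 ≈ 31035.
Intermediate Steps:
c(T) = 32 - 8*T
H = -2 + √61/4 (H = -2 + √(5 + (32 - 8*(-3)))/4 = -2 + √(5 + (32 + 24))/4 = -2 + √(5 + 56)/4 = -2 + √61/4 ≈ -0.047438)
S(Q) = 4 - √61/2 (S(Q) = ((-2 + √61/4)*(-4))/2 = (8 - √61)/2 = 4 - √61/2)
31035 + S(-87) = 31035 + (4 - √61/2) = 31039 - √61/2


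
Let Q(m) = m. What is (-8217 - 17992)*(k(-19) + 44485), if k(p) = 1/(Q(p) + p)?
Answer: -44304453661/38 ≈ -1.1659e+9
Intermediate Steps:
k(p) = 1/(2*p) (k(p) = 1/(p + p) = 1/(2*p))
(-8217 - 17992)*(k(-19) + 44485) = (-8217 - 17992)*((½)/(-19) + 44485) = -26209*((½)*(-1/19) + 44485) = -26209*(-1/38 + 44485) = -26209*1690429/38 = -44304453661/38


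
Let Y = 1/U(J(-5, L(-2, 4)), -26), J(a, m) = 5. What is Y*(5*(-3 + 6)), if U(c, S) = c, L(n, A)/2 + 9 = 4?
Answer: 3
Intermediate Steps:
L(n, A) = -10 (L(n, A) = -18 + 2*4 = -18 + 8 = -10)
Y = 1/5 ≈ 0.20000
Y*(5*(-3 + 6)) = (5*(-3 + 6))/5 = (5*3)/5 = (1/5)*15 = 3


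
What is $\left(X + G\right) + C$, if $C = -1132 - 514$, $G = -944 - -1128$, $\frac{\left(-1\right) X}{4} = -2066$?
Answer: $6802$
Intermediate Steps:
$X = 8264$ ($X = \left(-4\right) \left(-2066\right) = 8264$)
$G = 184$ ($G = -944 + 1128 = 184$)
$C = -1646$
$\left(X + G\right) + C = \left(8264 + 184\right) - 1646 = 8448 - 1646 = 6802$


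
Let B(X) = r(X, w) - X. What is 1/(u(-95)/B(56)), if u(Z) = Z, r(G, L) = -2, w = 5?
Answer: 58/95 ≈ 0.61053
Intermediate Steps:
B(X) = -2 - X
1/(u(-95)/B(56)) = 1/(-95/(-2 - 1*56)) = 1/(-95/(-2 - 56)) = 1/(-95/(-58)) = 1/(-95*(-1/58)) = 1/(95/58) = 58/95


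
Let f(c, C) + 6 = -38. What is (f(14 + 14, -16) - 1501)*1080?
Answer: -1668600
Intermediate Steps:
f(c, C) = -44 (f(c, C) = -6 - 38 = -44)
(f(14 + 14, -16) - 1501)*1080 = (-44 - 1501)*1080 = -1545*1080 = -1668600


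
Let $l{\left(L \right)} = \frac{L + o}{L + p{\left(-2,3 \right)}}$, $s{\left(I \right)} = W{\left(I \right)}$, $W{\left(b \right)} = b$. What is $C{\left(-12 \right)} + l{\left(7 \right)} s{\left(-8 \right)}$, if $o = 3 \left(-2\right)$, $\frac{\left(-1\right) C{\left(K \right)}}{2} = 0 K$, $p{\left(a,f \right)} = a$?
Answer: $- \frac{8}{5} \approx -1.6$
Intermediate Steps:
$s{\left(I \right)} = I$
$C{\left(K \right)} = 0$ ($C{\left(K \right)} = - 2 \cdot 0 K = \left(-2\right) 0 = 0$)
$o = -6$
$l{\left(L \right)} = \frac{-6 + L}{-2 + L}$ ($l{\left(L \right)} = \frac{L - 6}{L - 2} = \frac{-6 + L}{-2 + L}$)
$C{\left(-12 \right)} + l{\left(7 \right)} s{\left(-8 \right)} = 0 + \frac{-6 + 7}{-2 + 7} \left(-8\right) = 0 + \frac{1}{5} \cdot 1 \left(-8\right) = 0 + \frac{1}{5} \left(-8\right) = 0 - \frac{8}{5} = - \frac{8}{5}$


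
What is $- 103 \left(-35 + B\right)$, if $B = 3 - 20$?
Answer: $5356$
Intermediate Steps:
$B = -17$ ($B = 3 - 20 = -17$)
$- 103 \left(-35 + B\right) = - 103 \left(-35 - 17\right) = \left(-103\right) \left(-52\right) = 5356$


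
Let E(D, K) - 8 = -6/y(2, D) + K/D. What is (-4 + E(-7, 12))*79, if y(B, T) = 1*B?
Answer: -395/7 ≈ -56.429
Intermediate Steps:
y(B, T) = B
E(D, K) = 5 + K/D (E(D, K) = 8 + (-6/2 + K/D) = 8 + (-6*½ + K/D) = 8 + (-3 + K/D) = 5 + K/D)
(-4 + E(-7, 12))*79 = (-4 + (5 + 12/(-7)))*79 = (-4 + (5 + 12*(-⅐)))*79 = (-4 + (5 - 12/7))*79 = (-4 + 23/7)*79 = -5/7*79 = -395/7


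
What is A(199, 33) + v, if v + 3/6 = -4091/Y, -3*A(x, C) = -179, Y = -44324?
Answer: 7879783/132972 ≈ 59.259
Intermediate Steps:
A(x, C) = 179/3 (A(x, C) = -1/3*(-179) = 179/3)
v = -18071/44324 (v = -1/2 - 4091/(-44324) = -1/2 - 4091*(-1/44324) = -1/2 + 4091/44324 = -18071/44324 ≈ -0.40770)
A(199, 33) + v = 179/3 - 18071/44324 = 7879783/132972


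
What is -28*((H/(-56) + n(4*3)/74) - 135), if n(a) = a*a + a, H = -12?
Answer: 137454/37 ≈ 3715.0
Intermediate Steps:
n(a) = a + a**2 (n(a) = a**2 + a = a + a**2)
-28*((H/(-56) + n(4*3)/74) - 135) = -28*((-12/(-56) + ((4*3)*(1 + 4*3))/74) - 135) = -28*((-12*(-1/56) + (12*(1 + 12))*(1/74)) - 135) = -28*((3/14 + (12*13)*(1/74)) - 135) = -28*((3/14 + 156*(1/74)) - 135) = -28*((3/14 + 78/37) - 135) = -28*(1203/518 - 135) = -28*(-68727/518) = 137454/37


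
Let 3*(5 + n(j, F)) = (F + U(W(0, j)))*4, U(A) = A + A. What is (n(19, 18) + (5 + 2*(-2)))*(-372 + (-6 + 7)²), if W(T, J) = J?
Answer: -78652/3 ≈ -26217.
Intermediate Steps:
U(A) = 2*A
n(j, F) = -5 + 4*F/3 + 8*j/3 (n(j, F) = -5 + ((F + 2*j)*4)/3 = -5 + (4*F + 8*j)/3 = -5 + (4*F/3 + 8*j/3) = -5 + 4*F/3 + 8*j/3)
(n(19, 18) + (5 + 2*(-2)))*(-372 + (-6 + 7)²) = ((-5 + (4/3)*18 + (8/3)*19) + (5 + 2*(-2)))*(-372 + (-6 + 7)²) = ((-5 + 24 + 152/3) + (5 - 4))*(-372 + 1²) = (209/3 + 1)*(-372 + 1) = (212/3)*(-371) = -78652/3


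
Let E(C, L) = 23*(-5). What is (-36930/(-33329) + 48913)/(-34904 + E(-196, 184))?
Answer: -1630258307/1167148251 ≈ -1.3968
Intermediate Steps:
E(C, L) = -115
(-36930/(-33329) + 48913)/(-34904 + E(-196, 184)) = (-36930/(-33329) + 48913)/(-34904 - 115) = (-36930*(-1/33329) + 48913)/(-35019) = (36930/33329 + 48913)*(-1/35019) = (1630258307/33329)*(-1/35019) = -1630258307/1167148251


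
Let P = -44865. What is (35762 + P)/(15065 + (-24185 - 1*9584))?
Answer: 9103/18704 ≈ 0.48669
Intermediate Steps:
(35762 + P)/(15065 + (-24185 - 1*9584)) = (35762 - 44865)/(15065 + (-24185 - 1*9584)) = -9103/(15065 + (-24185 - 9584)) = -9103/(15065 - 33769) = -9103/(-18704) = -9103*(-1/18704) = 9103/18704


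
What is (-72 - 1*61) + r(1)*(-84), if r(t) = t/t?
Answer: -217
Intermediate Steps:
r(t) = 1
(-72 - 1*61) + r(1)*(-84) = (-72 - 1*61) + 1*(-84) = (-72 - 61) - 84 = -133 - 84 = -217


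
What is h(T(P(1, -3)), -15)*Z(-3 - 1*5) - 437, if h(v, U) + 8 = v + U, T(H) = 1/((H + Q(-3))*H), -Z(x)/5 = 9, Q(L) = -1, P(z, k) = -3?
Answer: 2377/4 ≈ 594.25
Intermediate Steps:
Z(x) = -45 (Z(x) = -5*9 = -45)
T(H) = 1/(H*(-1 + H)) (T(H) = 1/((H - 1)*H) = 1/((-1 + H)*H) = 1/(H*(-1 + H)))
h(v, U) = -8 + U + v (h(v, U) = -8 + (v + U) = -8 + (U + v) = -8 + U + v)
h(T(P(1, -3)), -15)*Z(-3 - 1*5) - 437 = (-8 - 15 + 1/((-3)*(-1 - 3)))*(-45) - 437 = (-8 - 15 - ⅓/(-4))*(-45) - 437 = (-8 - 15 - ⅓*(-¼))*(-45) - 437 = (-8 - 15 + 1/12)*(-45) - 437 = -275/12*(-45) - 437 = 4125/4 - 437 = 2377/4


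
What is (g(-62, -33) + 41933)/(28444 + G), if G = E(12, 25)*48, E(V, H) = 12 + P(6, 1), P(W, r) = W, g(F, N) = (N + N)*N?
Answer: 44111/29308 ≈ 1.5051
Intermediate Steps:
g(F, N) = 2*N**2 (g(F, N) = (2*N)*N = 2*N**2)
E(V, H) = 18 (E(V, H) = 12 + 6 = 18)
G = 864 (G = 18*48 = 864)
(g(-62, -33) + 41933)/(28444 + G) = (2*(-33)**2 + 41933)/(28444 + 864) = (2*1089 + 41933)/29308 = (2178 + 41933)*(1/29308) = 44111*(1/29308) = 44111/29308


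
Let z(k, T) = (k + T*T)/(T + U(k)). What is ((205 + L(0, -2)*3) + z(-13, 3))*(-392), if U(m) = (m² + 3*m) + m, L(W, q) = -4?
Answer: -1134644/15 ≈ -75643.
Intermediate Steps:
U(m) = m² + 4*m
z(k, T) = (k + T²)/(T + k*(4 + k)) (z(k, T) = (k + T*T)/(T + k*(4 + k)) = (k + T²)/(T + k*(4 + k)))
((205 + L(0, -2)*3) + z(-13, 3))*(-392) = ((205 - 4*3) + (-13 + 3²)/(3 - 13*(4 - 13)))*(-392) = ((205 - 12) + (-13 + 9)/(3 - 13*(-9)))*(-392) = (193 - 4/(3 + 117))*(-392) = (193 - 4/120)*(-392) = (193 + (1/120)*(-4))*(-392) = (193 - 1/30)*(-392) = (5789/30)*(-392) = -1134644/15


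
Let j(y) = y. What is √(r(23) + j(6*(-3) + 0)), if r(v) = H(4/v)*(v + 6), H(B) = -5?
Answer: I*√163 ≈ 12.767*I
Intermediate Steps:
r(v) = -30 - 5*v (r(v) = -5*(v + 6) = -5*(6 + v) = -30 - 5*v)
√(r(23) + j(6*(-3) + 0)) = √((-30 - 5*23) + (6*(-3) + 0)) = √((-30 - 115) + (-18 + 0)) = √(-145 - 18) = √(-163) = I*√163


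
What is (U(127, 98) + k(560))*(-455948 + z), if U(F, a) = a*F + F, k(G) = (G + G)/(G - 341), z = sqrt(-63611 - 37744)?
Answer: -1255957552436/219 + 2754607*I*sqrt(101355)/219 ≈ -5.735e+9 + 4.0044e+6*I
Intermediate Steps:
z = I*sqrt(101355) (z = sqrt(-101355) = I*sqrt(101355) ≈ 318.36*I)
k(G) = 2*G/(-341 + G) (k(G) = (2*G)/(-341 + G) = 2*G/(-341 + G))
U(F, a) = F + F*a (U(F, a) = F*a + F = F + F*a)
(U(127, 98) + k(560))*(-455948 + z) = (127*(1 + 98) + 2*560/(-341 + 560))*(-455948 + I*sqrt(101355)) = (127*99 + 2*560/219)*(-455948 + I*sqrt(101355)) = (12573 + 2*560*(1/219))*(-455948 + I*sqrt(101355)) = (12573 + 1120/219)*(-455948 + I*sqrt(101355)) = 2754607*(-455948 + I*sqrt(101355))/219 = -1255957552436/219 + 2754607*I*sqrt(101355)/219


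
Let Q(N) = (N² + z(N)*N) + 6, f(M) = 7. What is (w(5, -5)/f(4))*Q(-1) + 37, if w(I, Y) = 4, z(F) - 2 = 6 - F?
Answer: 251/7 ≈ 35.857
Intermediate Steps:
z(F) = 8 - F (z(F) = 2 + (6 - F) = 8 - F)
Q(N) = 6 + N² + N*(8 - N) (Q(N) = (N² + (8 - N)*N) + 6 = (N² + N*(8 - N)) + 6 = 6 + N² + N*(8 - N))
(w(5, -5)/f(4))*Q(-1) + 37 = (4/7)*(6 + 8*(-1)) + 37 = (4*(⅐))*(6 - 8) + 37 = (4/7)*(-2) + 37 = -8/7 + 37 = 251/7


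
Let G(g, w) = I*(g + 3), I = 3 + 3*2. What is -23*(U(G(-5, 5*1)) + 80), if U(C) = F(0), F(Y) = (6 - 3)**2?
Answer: -2047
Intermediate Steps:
I = 9 (I = 3 + 6 = 9)
G(g, w) = 27 + 9*g (G(g, w) = 9*(g + 3) = 9*(3 + g) = 27 + 9*g)
F(Y) = 9 (F(Y) = 3**2 = 9)
U(C) = 9
-23*(U(G(-5, 5*1)) + 80) = -23*(9 + 80) = -23*89 = -2047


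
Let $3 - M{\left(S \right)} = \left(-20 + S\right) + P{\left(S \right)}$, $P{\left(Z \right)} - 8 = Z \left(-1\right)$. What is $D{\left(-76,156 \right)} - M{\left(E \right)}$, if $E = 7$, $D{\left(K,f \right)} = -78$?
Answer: $-93$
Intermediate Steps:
$P{\left(Z \right)} = 8 - Z$ ($P{\left(Z \right)} = 8 + Z \left(-1\right) = 8 - Z$)
$M{\left(S \right)} = 15$ ($M{\left(S \right)} = 3 - \left(\left(-20 + S\right) - \left(-8 + S\right)\right) = 3 - -12 = 3 + 12 = 15$)
$D{\left(-76,156 \right)} - M{\left(E \right)} = -78 - 15 = -93$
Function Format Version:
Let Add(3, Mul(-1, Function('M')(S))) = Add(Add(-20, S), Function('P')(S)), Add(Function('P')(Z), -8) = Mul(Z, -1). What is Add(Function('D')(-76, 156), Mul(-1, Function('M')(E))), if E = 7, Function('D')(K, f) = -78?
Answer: -93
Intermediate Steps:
Function('P')(Z) = Add(8, Mul(-1, Z)) (Function('P')(Z) = Add(8, Mul(Z, -1)) = Add(8, Mul(-1, Z)))
Function('M')(S) = 15 (Function('M')(S) = Add(3, Mul(-1, Add(Add(-20, S), Add(8, Mul(-1, S))))) = Add(3, Mul(-1, -12)) = Add(3, 12) = 15)
Add(Function('D')(-76, 156), Mul(-1, Function('M')(E))) = Add(-78, Mul(-1, 15)) = Add(-78, -15) = -93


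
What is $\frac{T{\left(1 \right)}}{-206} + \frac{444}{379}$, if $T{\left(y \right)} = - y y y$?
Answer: $\frac{91843}{78074} \approx 1.1764$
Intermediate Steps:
$T{\left(y \right)} = - y^{3}$ ($T{\left(y \right)} = - y^{2} y = - y^{3}$)
$\frac{T{\left(1 \right)}}{-206} + \frac{444}{379} = \frac{\left(-1\right) 1^{3}}{-206} + \frac{444}{379} = \left(-1\right) 1 \left(- \frac{1}{206}\right) + 444 \cdot \frac{1}{379} = \left(-1\right) \left(- \frac{1}{206}\right) + \frac{444}{379} = \frac{1}{206} + \frac{444}{379} = \frac{91843}{78074}$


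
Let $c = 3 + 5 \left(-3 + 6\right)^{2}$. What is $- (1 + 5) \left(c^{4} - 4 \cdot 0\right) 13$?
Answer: $-414056448$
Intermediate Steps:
$c = 48$ ($c = 3 + 5 \cdot 3^{2} = 3 + 5 \cdot 9 = 3 + 45 = 48$)
$- (1 + 5) \left(c^{4} - 4 \cdot 0\right) 13 = - (1 + 5) \left(48^{4} - 4 \cdot 0\right) 13 = \left(-1\right) 6 \left(5308416 - 0\right) 13 = - 6 \left(5308416 + 0\right) 13 = \left(-6\right) 5308416 \cdot 13 = \left(-31850496\right) 13 = -414056448$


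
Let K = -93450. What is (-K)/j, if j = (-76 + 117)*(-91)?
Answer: -13350/533 ≈ -25.047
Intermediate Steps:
j = -3731 (j = 41*(-91) = -3731)
(-K)/j = -1*(-93450)/(-3731) = 93450*(-1/3731) = -13350/533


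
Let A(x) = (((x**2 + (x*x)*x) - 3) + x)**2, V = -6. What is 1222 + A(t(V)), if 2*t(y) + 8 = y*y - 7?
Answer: 104179417/64 ≈ 1.6278e+6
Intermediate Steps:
t(y) = -15/2 + y**2/2 (t(y) = -4 + (y*y - 7)/2 = -4 + (y**2 - 7)/2 = -4 + (-7 + y**2)/2 = -4 + (-7/2 + y**2/2) = -15/2 + y**2/2)
A(x) = (-3 + x + x**2 + x**3)**2 (A(x) = (((x**2 + x**2*x) - 3) + x)**2 = (((x**2 + x**3) - 3) + x)**2 = ((-3 + x**2 + x**3) + x)**2 = (-3 + x + x**2 + x**3)**2)
1222 + A(t(V)) = 1222 + (-3 + (-15/2 + (1/2)*(-6)**2) + (-15/2 + (1/2)*(-6)**2)**2 + (-15/2 + (1/2)*(-6)**2)**3)**2 = 1222 + (-3 + (-15/2 + (1/2)*36) + (-15/2 + (1/2)*36)**2 + (-15/2 + (1/2)*36)**3)**2 = 1222 + (-3 + (-15/2 + 18) + (-15/2 + 18)**2 + (-15/2 + 18)**3)**2 = 1222 + (-3 + 21/2 + (21/2)**2 + (21/2)**3)**2 = 1222 + (-3 + 21/2 + 441/4 + 9261/8)**2 = 1222 + (10203/8)**2 = 1222 + 104101209/64 = 104179417/64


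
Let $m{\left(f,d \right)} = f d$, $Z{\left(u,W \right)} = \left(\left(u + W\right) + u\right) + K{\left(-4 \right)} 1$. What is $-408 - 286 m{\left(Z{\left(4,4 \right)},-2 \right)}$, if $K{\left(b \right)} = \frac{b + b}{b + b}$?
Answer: $7028$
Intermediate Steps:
$K{\left(b \right)} = 1$ ($K{\left(b \right)} = \frac{2 b}{2 b} = 2 b \frac{1}{2 b} = 1$)
$Z{\left(u,W \right)} = 1 + W + 2 u$ ($Z{\left(u,W \right)} = \left(\left(u + W\right) + u\right) + 1 \cdot 1 = \left(\left(W + u\right) + u\right) + 1 = \left(W + 2 u\right) + 1 = 1 + W + 2 u$)
$m{\left(f,d \right)} = d f$
$-408 - 286 m{\left(Z{\left(4,4 \right)},-2 \right)} = -408 - 286 \left(- 2 \left(1 + 4 + 2 \cdot 4\right)\right) = -408 - 286 \left(- 2 \left(1 + 4 + 8\right)\right) = -408 - 286 \left(\left(-2\right) 13\right) = -408 - -7436 = -408 + 7436 = 7028$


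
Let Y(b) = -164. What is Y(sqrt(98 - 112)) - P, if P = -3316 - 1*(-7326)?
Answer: -4174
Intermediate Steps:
P = 4010 (P = -3316 + 7326 = 4010)
Y(sqrt(98 - 112)) - P = -164 - 1*4010 = -164 - 4010 = -4174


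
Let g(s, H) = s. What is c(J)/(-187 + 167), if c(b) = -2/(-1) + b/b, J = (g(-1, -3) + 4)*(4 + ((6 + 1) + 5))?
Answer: -3/20 ≈ -0.15000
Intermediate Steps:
J = 48 (J = (-1 + 4)*(4 + ((6 + 1) + 5)) = 3*(4 + (7 + 5)) = 3*(4 + 12) = 3*16 = 48)
c(b) = 3 (c(b) = -2*(-1) + 1 = 2 + 1 = 3)
c(J)/(-187 + 167) = 3/(-187 + 167) = 3/(-20) = 3*(-1/20) = -3/20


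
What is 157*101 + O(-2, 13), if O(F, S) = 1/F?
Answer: 31713/2 ≈ 15857.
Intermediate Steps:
157*101 + O(-2, 13) = 157*101 + 1/(-2) = 15857 - ½ = 31713/2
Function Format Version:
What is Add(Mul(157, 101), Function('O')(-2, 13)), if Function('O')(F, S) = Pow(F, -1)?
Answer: Rational(31713, 2) ≈ 15857.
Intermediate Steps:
Add(Mul(157, 101), Function('O')(-2, 13)) = Add(Mul(157, 101), Pow(-2, -1)) = Add(15857, Rational(-1, 2)) = Rational(31713, 2)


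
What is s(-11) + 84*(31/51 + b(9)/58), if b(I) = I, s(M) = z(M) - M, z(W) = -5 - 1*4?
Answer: 32584/493 ≈ 66.093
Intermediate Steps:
z(W) = -9 (z(W) = -5 - 4 = -9)
s(M) = -9 - M
s(-11) + 84*(31/51 + b(9)/58) = (-9 - 1*(-11)) + 84*(31/51 + 9/58) = (-9 + 11) + 84*(31*(1/51) + 9*(1/58)) = 2 + 84*(31/51 + 9/58) = 2 + 84*(2257/2958) = 2 + 31598/493 = 32584/493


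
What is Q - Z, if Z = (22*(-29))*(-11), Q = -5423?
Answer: -12441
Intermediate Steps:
Z = 7018 (Z = -638*(-11) = 7018)
Q - Z = -5423 - 1*7018 = -5423 - 7018 = -12441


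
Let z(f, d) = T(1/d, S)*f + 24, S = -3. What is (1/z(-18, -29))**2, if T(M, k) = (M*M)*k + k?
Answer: 707281/4310185104 ≈ 0.00016410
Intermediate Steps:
T(M, k) = k + k*M**2 (T(M, k) = M**2*k + k = k*M**2 + k = k + k*M**2)
z(f, d) = 24 + f*(-3 - 3/d**2) (z(f, d) = (-3*(1 + (1/d)**2))*f + 24 = (-3*(1 + d**(-2)))*f + 24 = (-3 - 3/d**2)*f + 24 = f*(-3 - 3/d**2) + 24 = 24 + f*(-3 - 3/d**2))
(1/z(-18, -29))**2 = (1/(24 - 3*(-18) - 3*(-18)/(-29)**2))**2 = (1/(24 + 54 - 3*(-18)*1/841))**2 = (1/(24 + 54 + 54/841))**2 = (1/(65652/841))**2 = (841/65652)**2 = 707281/4310185104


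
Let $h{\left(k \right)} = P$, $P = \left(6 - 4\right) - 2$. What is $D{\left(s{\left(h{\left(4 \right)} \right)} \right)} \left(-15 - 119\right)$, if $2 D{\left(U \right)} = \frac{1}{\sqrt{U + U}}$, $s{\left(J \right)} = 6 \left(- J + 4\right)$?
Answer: $- \frac{67 \sqrt{3}}{12} \approx -9.6706$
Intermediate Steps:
$P = 0$ ($P = 2 - 2 = 0$)
$h{\left(k \right)} = 0$
$s{\left(J \right)} = 24 - 6 J$ ($s{\left(J \right)} = 6 \left(4 - J\right) = 24 - 6 J$)
$D{\left(U \right)} = \frac{\sqrt{2}}{4 \sqrt{U}}$ ($D{\left(U \right)} = \frac{1}{2 \sqrt{U + U}} = \frac{1}{2 \sqrt{2 U}} = \frac{1}{2 \sqrt{2} \sqrt{U}} = \frac{\frac{1}{2} \sqrt{2} \frac{1}{\sqrt{U}}}{2} = \frac{\sqrt{2}}{4 \sqrt{U}}$)
$D{\left(s{\left(h{\left(4 \right)} \right)} \right)} \left(-15 - 119\right) = \frac{\sqrt{2}}{4 \sqrt{24 - 0}} \left(-15 - 119\right) = \frac{\sqrt{2}}{4 \sqrt{24 + 0}} \left(-134\right) = \frac{\sqrt{2}}{4 \cdot 2 \sqrt{6}} \left(-134\right) = \frac{\sqrt{2} \frac{\sqrt{6}}{12}}{4} \left(-134\right) = \frac{\sqrt{3}}{24} \left(-134\right) = - \frac{67 \sqrt{3}}{12}$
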